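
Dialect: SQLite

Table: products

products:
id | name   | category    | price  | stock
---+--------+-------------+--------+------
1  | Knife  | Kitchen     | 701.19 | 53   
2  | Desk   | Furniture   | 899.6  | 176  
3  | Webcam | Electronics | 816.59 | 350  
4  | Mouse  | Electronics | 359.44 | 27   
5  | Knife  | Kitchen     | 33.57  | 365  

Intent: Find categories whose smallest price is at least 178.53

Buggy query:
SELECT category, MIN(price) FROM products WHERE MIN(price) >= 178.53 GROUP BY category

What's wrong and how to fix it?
Bug: MIN() in WHERE is a misuse of aggregate

Fix: Replace WHERE with HAVING after the GROUP BY

Corrected query:
SELECT category, MIN(price) FROM products GROUP BY category HAVING MIN(price) >= 178.53

Result:
category    | MIN(price)
------------+-----------
Electronics | 359.44    
Furniture   | 899.6     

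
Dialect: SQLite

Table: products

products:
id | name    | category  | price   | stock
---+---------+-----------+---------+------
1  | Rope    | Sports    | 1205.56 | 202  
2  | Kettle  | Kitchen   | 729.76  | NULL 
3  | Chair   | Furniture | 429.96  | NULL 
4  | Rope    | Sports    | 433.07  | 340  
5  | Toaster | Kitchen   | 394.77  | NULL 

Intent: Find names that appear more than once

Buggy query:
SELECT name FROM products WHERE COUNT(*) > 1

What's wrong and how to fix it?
Bug: COUNT(*) is an aggregate and cannot be used in WHERE

Fix: Group first, then use HAVING for the count condition

Corrected query:
SELECT name FROM products GROUP BY name HAVING COUNT(*) > 1

Result:
name
----
Rope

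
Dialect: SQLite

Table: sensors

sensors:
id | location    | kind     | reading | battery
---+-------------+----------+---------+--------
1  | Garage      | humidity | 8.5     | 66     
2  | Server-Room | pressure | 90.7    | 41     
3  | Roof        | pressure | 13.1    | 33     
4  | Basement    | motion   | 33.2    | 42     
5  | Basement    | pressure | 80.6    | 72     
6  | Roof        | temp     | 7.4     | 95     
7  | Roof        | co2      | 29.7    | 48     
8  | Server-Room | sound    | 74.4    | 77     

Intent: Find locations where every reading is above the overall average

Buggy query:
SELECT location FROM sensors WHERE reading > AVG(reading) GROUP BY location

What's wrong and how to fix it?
Bug: AVG() is an aggregate; it can't sit directly in WHERE

Fix: Compute the overall average in a scalar subquery and compare each group's MIN against it in HAVING

Corrected query:
SELECT location FROM sensors GROUP BY location HAVING MIN(reading) > (SELECT AVG(reading) FROM sensors)

Result:
location   
-----------
Server-Room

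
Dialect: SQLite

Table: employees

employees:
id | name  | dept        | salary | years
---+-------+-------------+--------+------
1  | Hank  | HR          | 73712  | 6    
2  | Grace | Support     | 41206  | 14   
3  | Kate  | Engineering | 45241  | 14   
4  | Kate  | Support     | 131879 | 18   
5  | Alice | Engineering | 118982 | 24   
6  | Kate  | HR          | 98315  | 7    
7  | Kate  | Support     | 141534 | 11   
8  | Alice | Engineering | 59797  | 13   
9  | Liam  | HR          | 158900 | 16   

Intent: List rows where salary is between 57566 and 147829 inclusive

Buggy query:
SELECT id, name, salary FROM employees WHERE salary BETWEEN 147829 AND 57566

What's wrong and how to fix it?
Bug: The bounds are reversed; BETWEEN a AND b requires a <= b to match anything

Fix: Write BETWEEN 57566 AND 147829

Corrected query:
SELECT id, name, salary FROM employees WHERE salary BETWEEN 57566 AND 147829

Result:
id | name  | salary
---+-------+-------
1  | Hank  | 73712 
4  | Kate  | 131879
5  | Alice | 118982
6  | Kate  | 98315 
7  | Kate  | 141534
8  | Alice | 59797 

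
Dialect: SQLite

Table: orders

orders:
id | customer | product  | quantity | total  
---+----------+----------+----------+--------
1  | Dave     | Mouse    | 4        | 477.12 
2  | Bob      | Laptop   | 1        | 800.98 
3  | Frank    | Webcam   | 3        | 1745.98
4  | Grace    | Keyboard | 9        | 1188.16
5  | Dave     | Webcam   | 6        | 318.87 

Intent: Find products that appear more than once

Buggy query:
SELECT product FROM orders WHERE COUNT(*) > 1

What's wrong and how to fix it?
Bug: WHERE can't reference COUNT(*); aggregates are computed after WHERE

Fix: Group first, then use HAVING for the count condition

Corrected query:
SELECT product FROM orders GROUP BY product HAVING COUNT(*) > 1

Result:
product
-------
Webcam 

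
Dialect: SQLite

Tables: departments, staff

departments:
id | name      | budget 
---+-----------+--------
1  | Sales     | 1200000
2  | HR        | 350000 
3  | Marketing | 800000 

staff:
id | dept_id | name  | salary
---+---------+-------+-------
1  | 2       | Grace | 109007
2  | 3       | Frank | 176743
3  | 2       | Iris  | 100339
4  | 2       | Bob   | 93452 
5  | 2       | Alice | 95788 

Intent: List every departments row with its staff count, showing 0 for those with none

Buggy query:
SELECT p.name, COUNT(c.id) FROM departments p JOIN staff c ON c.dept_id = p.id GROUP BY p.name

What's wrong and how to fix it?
Bug: INNER JOIN drops departments rows that have no matching staff rows

Fix: Switch to LEFT JOIN to retain unmatched parent rows

Corrected query:
SELECT p.name, COUNT(c.id) FROM departments p LEFT JOIN staff c ON c.dept_id = p.id GROUP BY p.name

Result:
name      | COUNT(c.id)
----------+------------
HR        | 4          
Marketing | 1          
Sales     | 0          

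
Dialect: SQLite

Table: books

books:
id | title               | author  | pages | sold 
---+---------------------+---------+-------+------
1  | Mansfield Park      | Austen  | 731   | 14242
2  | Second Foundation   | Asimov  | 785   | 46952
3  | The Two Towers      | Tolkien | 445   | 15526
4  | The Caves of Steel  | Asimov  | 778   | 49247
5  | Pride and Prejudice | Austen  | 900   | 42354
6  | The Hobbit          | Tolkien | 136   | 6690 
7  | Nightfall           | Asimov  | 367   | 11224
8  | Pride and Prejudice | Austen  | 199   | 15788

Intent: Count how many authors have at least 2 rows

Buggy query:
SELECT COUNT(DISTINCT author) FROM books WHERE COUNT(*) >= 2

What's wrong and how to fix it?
Bug: COUNT(*) cannot appear in WHERE; the per-group count doesn't exist yet

Fix: Use a subquery that GROUPs and filters with HAVING, then count its rows

Corrected query:
SELECT COUNT(*) FROM (SELECT author FROM books GROUP BY author HAVING COUNT(*) >= 2)

Result:
COUNT(*)
--------
3       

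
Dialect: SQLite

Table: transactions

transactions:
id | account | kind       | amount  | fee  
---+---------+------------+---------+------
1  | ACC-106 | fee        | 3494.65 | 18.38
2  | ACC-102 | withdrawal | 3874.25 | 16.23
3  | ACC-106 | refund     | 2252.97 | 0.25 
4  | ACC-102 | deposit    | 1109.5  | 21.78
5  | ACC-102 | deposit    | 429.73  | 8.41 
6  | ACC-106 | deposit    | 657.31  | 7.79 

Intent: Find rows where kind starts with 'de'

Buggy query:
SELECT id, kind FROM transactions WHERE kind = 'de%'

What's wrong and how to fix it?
Bug: '=' compares the literal string including the % character; pattern matching needs LIKE

Fix: Replace '=' with LIKE so 'de%' is treated as a pattern

Corrected query:
SELECT id, kind FROM transactions WHERE kind LIKE 'de%'

Result:
id | kind   
---+--------
4  | deposit
5  | deposit
6  | deposit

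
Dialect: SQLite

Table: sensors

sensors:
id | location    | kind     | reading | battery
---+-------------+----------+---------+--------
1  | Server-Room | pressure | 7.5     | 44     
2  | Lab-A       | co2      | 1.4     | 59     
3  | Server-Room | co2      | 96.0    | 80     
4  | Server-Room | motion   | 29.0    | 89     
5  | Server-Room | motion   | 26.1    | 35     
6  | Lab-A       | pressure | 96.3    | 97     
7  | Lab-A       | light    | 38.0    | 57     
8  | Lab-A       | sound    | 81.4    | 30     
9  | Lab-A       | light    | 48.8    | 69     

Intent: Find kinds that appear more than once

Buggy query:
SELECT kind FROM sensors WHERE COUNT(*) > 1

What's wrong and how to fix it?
Bug: WHERE can't reference COUNT(*); aggregates are computed after WHERE

Fix: Group first, then use HAVING for the count condition

Corrected query:
SELECT kind FROM sensors GROUP BY kind HAVING COUNT(*) > 1

Result:
kind    
--------
co2     
light   
motion  
pressure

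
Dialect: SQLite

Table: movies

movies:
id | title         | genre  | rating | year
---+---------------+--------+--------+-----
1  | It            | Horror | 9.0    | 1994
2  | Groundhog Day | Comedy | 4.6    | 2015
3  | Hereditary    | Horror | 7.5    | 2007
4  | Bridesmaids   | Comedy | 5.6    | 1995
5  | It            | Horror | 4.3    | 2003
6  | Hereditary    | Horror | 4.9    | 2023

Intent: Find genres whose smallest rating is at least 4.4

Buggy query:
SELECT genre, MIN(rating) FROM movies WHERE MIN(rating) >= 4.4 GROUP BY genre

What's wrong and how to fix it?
Bug: MIN() in WHERE is a misuse of aggregate

Fix: Replace WHERE with HAVING after the GROUP BY

Corrected query:
SELECT genre, MIN(rating) FROM movies GROUP BY genre HAVING MIN(rating) >= 4.4

Result:
genre  | MIN(rating)
-------+------------
Comedy | 4.6        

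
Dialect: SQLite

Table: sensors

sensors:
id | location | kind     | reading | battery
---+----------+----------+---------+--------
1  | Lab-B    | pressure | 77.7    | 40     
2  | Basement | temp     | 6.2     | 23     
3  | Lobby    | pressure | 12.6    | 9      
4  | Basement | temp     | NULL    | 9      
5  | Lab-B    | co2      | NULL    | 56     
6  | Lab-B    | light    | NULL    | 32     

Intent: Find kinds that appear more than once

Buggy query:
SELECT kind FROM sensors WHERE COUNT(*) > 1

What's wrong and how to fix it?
Bug: WHERE can't reference COUNT(*); aggregates are computed after WHERE

Fix: Group first, then use HAVING for the count condition

Corrected query:
SELECT kind FROM sensors GROUP BY kind HAVING COUNT(*) > 1

Result:
kind    
--------
pressure
temp    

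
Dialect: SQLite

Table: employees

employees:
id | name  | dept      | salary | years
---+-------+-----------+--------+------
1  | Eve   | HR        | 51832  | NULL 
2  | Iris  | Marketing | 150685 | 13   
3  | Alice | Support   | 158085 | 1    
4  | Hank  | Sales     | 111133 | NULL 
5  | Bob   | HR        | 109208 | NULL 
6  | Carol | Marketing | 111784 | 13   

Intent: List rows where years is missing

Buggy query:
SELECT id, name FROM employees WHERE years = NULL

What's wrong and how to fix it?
Bug: Comparing to NULL with '=' never matches; NULL = NULL is unknown, not true

Fix: Replace '= NULL' with 'IS NULL'

Corrected query:
SELECT id, name FROM employees WHERE years IS NULL

Result:
id | name
---+-----
1  | Eve 
4  | Hank
5  | Bob 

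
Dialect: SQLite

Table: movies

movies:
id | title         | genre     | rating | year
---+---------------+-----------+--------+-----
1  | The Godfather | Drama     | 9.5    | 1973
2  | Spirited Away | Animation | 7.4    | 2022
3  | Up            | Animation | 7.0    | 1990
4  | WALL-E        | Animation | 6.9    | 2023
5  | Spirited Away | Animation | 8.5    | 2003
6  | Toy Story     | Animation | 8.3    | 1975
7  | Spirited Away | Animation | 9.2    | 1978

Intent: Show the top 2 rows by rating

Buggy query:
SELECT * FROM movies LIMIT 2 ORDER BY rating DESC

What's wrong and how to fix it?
Bug: ORDER BY cannot follow LIMIT; LIMIT is the final clause

Fix: Sort with ORDER BY, then apply LIMIT

Corrected query:
SELECT * FROM movies ORDER BY rating DESC LIMIT 2

Result:
id | title         | genre     | rating | year
---+---------------+-----------+--------+-----
1  | The Godfather | Drama     | 9.5    | 1973
7  | Spirited Away | Animation | 9.2    | 1978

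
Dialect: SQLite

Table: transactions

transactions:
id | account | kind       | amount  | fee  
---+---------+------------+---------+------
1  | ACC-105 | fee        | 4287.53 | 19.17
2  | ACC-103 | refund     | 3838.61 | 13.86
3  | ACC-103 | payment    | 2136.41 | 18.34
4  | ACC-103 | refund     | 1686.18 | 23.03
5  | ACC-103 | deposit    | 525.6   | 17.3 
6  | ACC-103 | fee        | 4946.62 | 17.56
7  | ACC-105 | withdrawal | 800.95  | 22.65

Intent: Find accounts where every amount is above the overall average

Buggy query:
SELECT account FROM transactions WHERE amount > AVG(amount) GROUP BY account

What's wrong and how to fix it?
Bug: AVG() is an aggregate; it can't sit directly in WHERE

Fix: Compute the overall average in a scalar subquery and compare each group's MIN against it in HAVING

Corrected query:
SELECT account FROM transactions GROUP BY account HAVING MIN(amount) > (SELECT AVG(amount) FROM transactions)

Result:
(no rows)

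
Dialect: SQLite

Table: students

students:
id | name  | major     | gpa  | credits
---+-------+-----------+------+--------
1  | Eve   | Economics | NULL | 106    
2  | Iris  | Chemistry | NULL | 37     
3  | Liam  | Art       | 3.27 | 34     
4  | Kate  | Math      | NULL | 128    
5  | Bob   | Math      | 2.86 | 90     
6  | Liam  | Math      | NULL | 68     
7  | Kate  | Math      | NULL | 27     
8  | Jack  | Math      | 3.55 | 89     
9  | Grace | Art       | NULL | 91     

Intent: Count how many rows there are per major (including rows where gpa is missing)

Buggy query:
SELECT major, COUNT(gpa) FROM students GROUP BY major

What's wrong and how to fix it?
Bug: COUNT(column) counts non-NULL values only; rows with NULL gpa aren't counted

Fix: Replace COUNT(gpa) with COUNT(*)

Corrected query:
SELECT major, COUNT(*) FROM students GROUP BY major

Result:
major     | COUNT(*)
----------+---------
Art       | 2       
Chemistry | 1       
Economics | 1       
Math      | 5       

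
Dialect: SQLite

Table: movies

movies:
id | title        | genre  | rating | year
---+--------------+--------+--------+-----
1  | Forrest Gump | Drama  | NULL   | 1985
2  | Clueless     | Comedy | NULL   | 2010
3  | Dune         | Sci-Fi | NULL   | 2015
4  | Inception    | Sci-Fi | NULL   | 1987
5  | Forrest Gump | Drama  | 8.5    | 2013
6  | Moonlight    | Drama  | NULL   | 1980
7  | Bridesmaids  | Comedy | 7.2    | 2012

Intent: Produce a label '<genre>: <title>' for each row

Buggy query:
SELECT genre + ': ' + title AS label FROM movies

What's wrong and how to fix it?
Bug: '+' is numeric addition; on text columns SQLite converts them to 0 instead of concatenating

Fix: Replace + with || to concatenate text

Corrected query:
SELECT genre || ': ' || title AS label FROM movies

Result:
label              
-------------------
Drama: Forrest Gump
Comedy: Clueless   
Sci-Fi: Dune       
Sci-Fi: Inception  
Drama: Forrest Gump
Drama: Moonlight   
Comedy: Bridesmaids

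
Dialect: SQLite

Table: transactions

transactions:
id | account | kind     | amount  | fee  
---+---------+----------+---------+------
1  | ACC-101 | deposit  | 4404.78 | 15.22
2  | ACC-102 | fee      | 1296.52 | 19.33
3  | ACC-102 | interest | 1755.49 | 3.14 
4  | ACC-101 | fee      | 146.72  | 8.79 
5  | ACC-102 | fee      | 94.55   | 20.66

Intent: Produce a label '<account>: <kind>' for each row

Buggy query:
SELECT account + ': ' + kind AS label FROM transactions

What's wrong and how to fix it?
Bug: SQLite uses || for string concatenation; + coerces text to numbers (yielding 0)

Fix: Use the || operator for string concatenation

Corrected query:
SELECT account || ': ' || kind AS label FROM transactions

Result:
label            
-----------------
ACC-101: deposit 
ACC-102: fee     
ACC-102: interest
ACC-101: fee     
ACC-102: fee     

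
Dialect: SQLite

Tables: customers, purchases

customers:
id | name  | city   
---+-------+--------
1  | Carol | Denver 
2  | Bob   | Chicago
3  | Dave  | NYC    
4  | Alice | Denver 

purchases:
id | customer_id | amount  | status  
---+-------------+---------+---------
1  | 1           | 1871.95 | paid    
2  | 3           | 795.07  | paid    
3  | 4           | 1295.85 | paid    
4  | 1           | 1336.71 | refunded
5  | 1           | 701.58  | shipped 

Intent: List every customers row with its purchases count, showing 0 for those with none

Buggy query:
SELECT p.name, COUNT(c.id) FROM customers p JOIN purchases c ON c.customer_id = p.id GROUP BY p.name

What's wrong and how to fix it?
Bug: An inner join excludes parents with zero children

Fix: Use LEFT JOIN so parents without children still appear (COUNT(c.id) gives 0)

Corrected query:
SELECT p.name, COUNT(c.id) FROM customers p LEFT JOIN purchases c ON c.customer_id = p.id GROUP BY p.name

Result:
name  | COUNT(c.id)
------+------------
Alice | 1          
Bob   | 0          
Carol | 3          
Dave  | 1          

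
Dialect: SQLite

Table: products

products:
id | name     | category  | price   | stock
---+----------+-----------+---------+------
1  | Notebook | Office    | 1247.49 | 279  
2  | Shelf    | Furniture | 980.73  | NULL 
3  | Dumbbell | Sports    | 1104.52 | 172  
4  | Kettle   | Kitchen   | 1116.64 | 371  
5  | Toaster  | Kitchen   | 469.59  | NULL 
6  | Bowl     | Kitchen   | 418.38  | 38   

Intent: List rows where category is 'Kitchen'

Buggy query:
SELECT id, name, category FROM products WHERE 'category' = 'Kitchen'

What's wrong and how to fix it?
Bug: 'category' in single quotes is a string literal, not the column; the comparison is literal-vs-literal and never true

Fix: Remove the quotes around the column name (or use double quotes for an identifier)

Corrected query:
SELECT id, name, category FROM products WHERE category = 'Kitchen'

Result:
id | name    | category
---+---------+---------
4  | Kettle  | Kitchen 
5  | Toaster | Kitchen 
6  | Bowl    | Kitchen 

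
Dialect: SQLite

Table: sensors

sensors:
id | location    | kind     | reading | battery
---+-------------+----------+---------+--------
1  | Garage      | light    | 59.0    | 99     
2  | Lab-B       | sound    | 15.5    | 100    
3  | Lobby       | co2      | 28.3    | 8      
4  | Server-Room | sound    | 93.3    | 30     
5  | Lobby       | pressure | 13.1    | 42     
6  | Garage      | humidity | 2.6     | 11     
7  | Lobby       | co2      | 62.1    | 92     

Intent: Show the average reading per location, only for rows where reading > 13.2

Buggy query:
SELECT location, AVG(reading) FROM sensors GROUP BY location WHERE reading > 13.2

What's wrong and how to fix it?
Bug: WHERE cannot follow GROUP BY

Fix: Move the WHERE clause before GROUP BY

Corrected query:
SELECT location, AVG(reading) FROM sensors WHERE reading > 13.2 GROUP BY location

Result:
location    | AVG(reading)
------------+-------------
Garage      | 59          
Lab-B       | 15.5        
Lobby       | 45.2        
Server-Room | 93.3        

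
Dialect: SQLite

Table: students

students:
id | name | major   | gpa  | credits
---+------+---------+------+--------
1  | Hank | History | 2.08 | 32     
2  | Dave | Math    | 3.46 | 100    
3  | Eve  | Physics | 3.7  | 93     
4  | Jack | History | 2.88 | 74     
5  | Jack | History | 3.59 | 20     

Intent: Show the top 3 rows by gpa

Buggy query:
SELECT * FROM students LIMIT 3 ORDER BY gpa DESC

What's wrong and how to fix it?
Bug: LIMIT must come after ORDER BY

Fix: Swap the clauses: ORDER BY first, then LIMIT

Corrected query:
SELECT * FROM students ORDER BY gpa DESC LIMIT 3

Result:
id | name | major   | gpa  | credits
---+------+---------+------+--------
3  | Eve  | Physics | 3.7  | 93     
5  | Jack | History | 3.59 | 20     
2  | Dave | Math    | 3.46 | 100    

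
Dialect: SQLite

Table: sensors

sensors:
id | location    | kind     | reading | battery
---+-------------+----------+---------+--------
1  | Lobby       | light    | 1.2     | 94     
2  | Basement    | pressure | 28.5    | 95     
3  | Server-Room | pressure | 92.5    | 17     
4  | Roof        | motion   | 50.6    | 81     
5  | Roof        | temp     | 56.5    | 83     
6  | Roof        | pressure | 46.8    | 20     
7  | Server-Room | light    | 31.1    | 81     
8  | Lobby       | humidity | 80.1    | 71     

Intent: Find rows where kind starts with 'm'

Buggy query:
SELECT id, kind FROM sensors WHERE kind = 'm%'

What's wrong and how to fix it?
Bug: Wildcards only work with LIKE; '=' treats '%' as a literal character

Fix: Use LIKE for wildcard pattern matching

Corrected query:
SELECT id, kind FROM sensors WHERE kind LIKE 'm%'

Result:
id | kind  
---+-------
4  | motion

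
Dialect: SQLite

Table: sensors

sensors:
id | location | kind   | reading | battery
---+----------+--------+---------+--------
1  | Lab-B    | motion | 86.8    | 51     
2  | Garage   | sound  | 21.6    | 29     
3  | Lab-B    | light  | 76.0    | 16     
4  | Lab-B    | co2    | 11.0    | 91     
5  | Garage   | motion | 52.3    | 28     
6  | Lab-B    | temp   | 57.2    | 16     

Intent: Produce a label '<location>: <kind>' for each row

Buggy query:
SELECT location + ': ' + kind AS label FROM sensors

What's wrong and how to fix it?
Bug: '+' is numeric addition; on text columns SQLite converts them to 0 instead of concatenating

Fix: Replace + with || to concatenate text

Corrected query:
SELECT location || ': ' || kind AS label FROM sensors

Result:
label         
--------------
Lab-B: motion 
Garage: sound 
Lab-B: light  
Lab-B: co2    
Garage: motion
Lab-B: temp   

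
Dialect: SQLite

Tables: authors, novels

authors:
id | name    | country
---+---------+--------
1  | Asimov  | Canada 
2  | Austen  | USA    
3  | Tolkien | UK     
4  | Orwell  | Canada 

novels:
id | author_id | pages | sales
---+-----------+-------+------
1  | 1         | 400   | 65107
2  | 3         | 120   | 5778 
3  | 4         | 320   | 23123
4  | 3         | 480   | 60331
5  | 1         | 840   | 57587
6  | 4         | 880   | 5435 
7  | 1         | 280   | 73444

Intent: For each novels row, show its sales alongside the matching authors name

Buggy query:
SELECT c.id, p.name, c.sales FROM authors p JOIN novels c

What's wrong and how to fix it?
Bug: Missing join condition: each novels row is matched to all authors rows instead of just its own

Fix: Add ON c.author_id = p.id to the JOIN

Corrected query:
SELECT c.id, p.name, c.sales FROM authors p JOIN novels c ON c.author_id = p.id

Result:
id | name    | sales
---+---------+------
1  | Asimov  | 65107
2  | Tolkien | 5778 
3  | Orwell  | 23123
4  | Tolkien | 60331
5  | Asimov  | 57587
6  | Orwell  | 5435 
7  | Asimov  | 73444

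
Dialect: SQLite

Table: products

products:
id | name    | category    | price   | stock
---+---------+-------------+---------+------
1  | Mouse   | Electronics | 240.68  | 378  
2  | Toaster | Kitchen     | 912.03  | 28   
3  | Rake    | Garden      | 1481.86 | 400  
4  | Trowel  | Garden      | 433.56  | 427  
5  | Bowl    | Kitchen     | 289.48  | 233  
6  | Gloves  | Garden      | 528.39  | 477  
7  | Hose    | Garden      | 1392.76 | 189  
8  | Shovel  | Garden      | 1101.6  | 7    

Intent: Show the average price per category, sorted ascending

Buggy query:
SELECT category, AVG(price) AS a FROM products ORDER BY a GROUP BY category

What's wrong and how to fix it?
Bug: GROUP BY must precede ORDER BY

Fix: Reorder: SELECT … FROM … GROUP BY … ORDER BY …

Corrected query:
SELECT category, AVG(price) AS a FROM products GROUP BY category ORDER BY a

Result:
category    | a      
------------+--------
Electronics | 240.68 
Kitchen     | 600.755
Garden      | 987.634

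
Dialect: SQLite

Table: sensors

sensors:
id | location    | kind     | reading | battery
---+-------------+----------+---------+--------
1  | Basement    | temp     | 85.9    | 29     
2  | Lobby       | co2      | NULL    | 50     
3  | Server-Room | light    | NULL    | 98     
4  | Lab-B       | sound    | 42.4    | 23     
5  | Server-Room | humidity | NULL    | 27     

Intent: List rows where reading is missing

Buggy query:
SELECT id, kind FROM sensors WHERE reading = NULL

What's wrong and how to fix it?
Bug: '= NULL' is always unknown in SQL three-valued logic, so no rows match

Fix: Replace '= NULL' with 'IS NULL'

Corrected query:
SELECT id, kind FROM sensors WHERE reading IS NULL

Result:
id | kind    
---+---------
2  | co2     
3  | light   
5  | humidity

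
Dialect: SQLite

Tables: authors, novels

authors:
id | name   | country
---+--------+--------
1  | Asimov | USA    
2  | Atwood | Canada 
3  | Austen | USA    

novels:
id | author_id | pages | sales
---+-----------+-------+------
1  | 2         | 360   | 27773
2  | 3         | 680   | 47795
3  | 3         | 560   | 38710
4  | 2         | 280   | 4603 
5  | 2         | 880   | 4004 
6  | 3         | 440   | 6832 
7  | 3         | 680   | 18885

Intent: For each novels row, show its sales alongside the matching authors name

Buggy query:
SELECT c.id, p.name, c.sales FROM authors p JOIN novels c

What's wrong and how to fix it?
Bug: JOIN with no ON clause produces a cartesian product; every novels row pairs with every authors row

Fix: Specify the join condition linking the foreign key to the parent id

Corrected query:
SELECT c.id, p.name, c.sales FROM authors p JOIN novels c ON c.author_id = p.id

Result:
id | name   | sales
---+--------+------
1  | Atwood | 27773
2  | Austen | 47795
3  | Austen | 38710
4  | Atwood | 4603 
5  | Atwood | 4004 
6  | Austen | 6832 
7  | Austen | 18885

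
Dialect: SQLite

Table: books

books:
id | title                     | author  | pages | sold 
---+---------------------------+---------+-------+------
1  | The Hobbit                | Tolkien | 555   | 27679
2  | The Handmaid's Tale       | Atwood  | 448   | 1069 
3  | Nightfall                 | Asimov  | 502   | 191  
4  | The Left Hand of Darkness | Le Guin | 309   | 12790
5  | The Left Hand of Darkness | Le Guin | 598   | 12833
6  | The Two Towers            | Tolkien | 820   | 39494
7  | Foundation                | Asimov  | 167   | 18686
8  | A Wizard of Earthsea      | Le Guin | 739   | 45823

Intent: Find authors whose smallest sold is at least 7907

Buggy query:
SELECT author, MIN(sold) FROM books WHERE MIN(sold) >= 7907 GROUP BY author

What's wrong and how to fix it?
Bug: MIN() in WHERE is a misuse of aggregate

Fix: Replace WHERE with HAVING after the GROUP BY

Corrected query:
SELECT author, MIN(sold) FROM books GROUP BY author HAVING MIN(sold) >= 7907

Result:
author  | MIN(sold)
--------+----------
Le Guin | 12790    
Tolkien | 27679    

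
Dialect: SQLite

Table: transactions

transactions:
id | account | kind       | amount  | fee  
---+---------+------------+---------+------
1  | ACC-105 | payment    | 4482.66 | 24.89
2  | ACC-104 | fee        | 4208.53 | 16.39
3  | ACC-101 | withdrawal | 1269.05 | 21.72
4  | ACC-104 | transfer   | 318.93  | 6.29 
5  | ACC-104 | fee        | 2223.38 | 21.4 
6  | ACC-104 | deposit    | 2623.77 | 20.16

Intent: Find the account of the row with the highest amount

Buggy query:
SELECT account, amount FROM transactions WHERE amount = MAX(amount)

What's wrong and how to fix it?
Bug: WHERE is evaluated per row; an aggregate over the whole table isn't defined there

Fix: Wrap MAX in a scalar subquery so WHERE compares against a single value

Corrected query:
SELECT account, amount FROM transactions WHERE amount = (SELECT MAX(amount) FROM transactions)

Result:
account | amount 
--------+--------
ACC-105 | 4482.66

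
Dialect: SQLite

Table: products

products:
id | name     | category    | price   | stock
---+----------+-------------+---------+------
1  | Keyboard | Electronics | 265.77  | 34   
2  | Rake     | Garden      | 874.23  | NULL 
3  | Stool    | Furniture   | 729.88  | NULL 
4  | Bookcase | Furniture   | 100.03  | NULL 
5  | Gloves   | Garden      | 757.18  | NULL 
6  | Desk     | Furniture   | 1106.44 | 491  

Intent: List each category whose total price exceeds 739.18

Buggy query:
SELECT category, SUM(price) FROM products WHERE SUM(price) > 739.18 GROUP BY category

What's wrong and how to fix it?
Bug: Aggregate functions cannot appear in a WHERE clause

Fix: Move the aggregate condition to a HAVING clause

Corrected query:
SELECT category, SUM(price) FROM products GROUP BY category HAVING SUM(price) > 739.18

Result:
category  | SUM(price)
----------+-----------
Furniture | 1936.35   
Garden    | 1631.41   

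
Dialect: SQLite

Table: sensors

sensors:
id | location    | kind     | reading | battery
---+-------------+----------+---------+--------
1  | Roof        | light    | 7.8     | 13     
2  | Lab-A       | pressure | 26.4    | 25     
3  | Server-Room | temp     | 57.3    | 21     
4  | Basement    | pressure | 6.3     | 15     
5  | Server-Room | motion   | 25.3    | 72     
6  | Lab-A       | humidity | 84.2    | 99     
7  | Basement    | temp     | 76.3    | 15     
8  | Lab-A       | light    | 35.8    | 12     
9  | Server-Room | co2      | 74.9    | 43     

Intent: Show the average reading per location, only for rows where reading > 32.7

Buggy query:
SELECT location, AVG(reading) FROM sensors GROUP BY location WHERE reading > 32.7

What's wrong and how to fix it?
Bug: Row-level WHERE must come before GROUP BY in the clause order

Fix: Move the WHERE clause before GROUP BY

Corrected query:
SELECT location, AVG(reading) FROM sensors WHERE reading > 32.7 GROUP BY location

Result:
location    | AVG(reading)
------------+-------------
Basement    | 76.3        
Lab-A       | 60          
Server-Room | 66.1        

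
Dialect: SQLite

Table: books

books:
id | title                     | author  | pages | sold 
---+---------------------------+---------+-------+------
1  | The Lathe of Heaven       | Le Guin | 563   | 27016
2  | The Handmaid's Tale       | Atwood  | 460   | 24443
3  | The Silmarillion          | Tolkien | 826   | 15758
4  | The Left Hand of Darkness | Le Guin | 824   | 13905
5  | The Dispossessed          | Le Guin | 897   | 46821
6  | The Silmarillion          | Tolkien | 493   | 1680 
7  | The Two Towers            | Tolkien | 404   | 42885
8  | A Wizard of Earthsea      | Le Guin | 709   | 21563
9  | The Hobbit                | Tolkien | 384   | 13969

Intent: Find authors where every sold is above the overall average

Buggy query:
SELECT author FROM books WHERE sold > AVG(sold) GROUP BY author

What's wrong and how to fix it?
Bug: WHERE evaluates per row before aggregation, so AVG() is unavailable

Fix: Use a subquery for AVG and a HAVING MIN(...) filter so the condition holds for every row in the group

Corrected query:
SELECT author FROM books GROUP BY author HAVING MIN(sold) > (SELECT AVG(sold) FROM books)

Result:
author
------
Atwood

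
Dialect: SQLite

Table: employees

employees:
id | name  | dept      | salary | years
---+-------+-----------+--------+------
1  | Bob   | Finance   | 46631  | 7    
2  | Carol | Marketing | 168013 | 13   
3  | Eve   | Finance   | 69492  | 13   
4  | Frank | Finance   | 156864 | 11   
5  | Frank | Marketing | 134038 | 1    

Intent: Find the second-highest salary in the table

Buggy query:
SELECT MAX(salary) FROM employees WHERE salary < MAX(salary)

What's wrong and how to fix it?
Bug: The inner MAX is an aggregate inside WHERE, which is not allowed

Fix: Compute the overall MAX in a subquery, then take MAX of rows below it

Corrected query:
SELECT MAX(salary) FROM employees WHERE salary < (SELECT MAX(salary) FROM employees)

Result:
MAX(salary)
-----------
156864     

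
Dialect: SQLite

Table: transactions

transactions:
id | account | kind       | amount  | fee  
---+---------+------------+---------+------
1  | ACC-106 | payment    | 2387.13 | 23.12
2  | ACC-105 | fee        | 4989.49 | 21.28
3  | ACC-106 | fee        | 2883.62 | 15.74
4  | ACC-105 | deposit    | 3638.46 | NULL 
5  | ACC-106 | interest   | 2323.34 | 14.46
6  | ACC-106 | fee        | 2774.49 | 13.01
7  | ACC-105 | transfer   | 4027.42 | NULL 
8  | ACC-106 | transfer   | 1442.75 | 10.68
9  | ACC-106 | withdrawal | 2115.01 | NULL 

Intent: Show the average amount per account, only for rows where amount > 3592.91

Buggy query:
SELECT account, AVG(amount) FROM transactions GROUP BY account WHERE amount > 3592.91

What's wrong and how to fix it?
Bug: WHERE cannot follow GROUP BY

Fix: Place WHERE between FROM and GROUP BY

Corrected query:
SELECT account, AVG(amount) FROM transactions WHERE amount > 3592.91 GROUP BY account

Result:
account | AVG(amount)
--------+------------
ACC-105 | 4218.456667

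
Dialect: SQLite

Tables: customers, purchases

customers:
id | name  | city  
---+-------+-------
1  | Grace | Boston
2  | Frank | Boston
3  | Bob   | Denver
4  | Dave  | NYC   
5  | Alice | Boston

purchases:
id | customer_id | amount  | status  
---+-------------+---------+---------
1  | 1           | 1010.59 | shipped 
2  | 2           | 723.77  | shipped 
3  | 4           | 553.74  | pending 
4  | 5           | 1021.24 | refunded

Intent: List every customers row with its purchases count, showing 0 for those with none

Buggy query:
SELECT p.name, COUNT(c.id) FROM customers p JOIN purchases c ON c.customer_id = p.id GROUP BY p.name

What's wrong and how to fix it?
Bug: An inner join excludes parents with zero children

Fix: Switch to LEFT JOIN to retain unmatched parent rows

Corrected query:
SELECT p.name, COUNT(c.id) FROM customers p LEFT JOIN purchases c ON c.customer_id = p.id GROUP BY p.name

Result:
name  | COUNT(c.id)
------+------------
Alice | 1          
Bob   | 0          
Dave  | 1          
Frank | 1          
Grace | 1          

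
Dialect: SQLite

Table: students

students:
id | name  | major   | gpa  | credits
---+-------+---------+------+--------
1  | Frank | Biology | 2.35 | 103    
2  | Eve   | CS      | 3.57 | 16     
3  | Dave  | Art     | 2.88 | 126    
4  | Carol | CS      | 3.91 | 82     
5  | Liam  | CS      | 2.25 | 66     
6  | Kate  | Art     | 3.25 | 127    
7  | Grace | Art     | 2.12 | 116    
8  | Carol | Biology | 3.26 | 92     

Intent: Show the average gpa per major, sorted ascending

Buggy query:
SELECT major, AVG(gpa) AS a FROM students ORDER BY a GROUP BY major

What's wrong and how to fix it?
Bug: ORDER BY appears before GROUP BY; SQL clause order requires GROUP BY first

Fix: Move ORDER BY to the end, after GROUP BY

Corrected query:
SELECT major, AVG(gpa) AS a FROM students GROUP BY major ORDER BY a

Result:
major   | a       
--------+---------
Art     | 2.75    
Biology | 2.805   
CS      | 3.243333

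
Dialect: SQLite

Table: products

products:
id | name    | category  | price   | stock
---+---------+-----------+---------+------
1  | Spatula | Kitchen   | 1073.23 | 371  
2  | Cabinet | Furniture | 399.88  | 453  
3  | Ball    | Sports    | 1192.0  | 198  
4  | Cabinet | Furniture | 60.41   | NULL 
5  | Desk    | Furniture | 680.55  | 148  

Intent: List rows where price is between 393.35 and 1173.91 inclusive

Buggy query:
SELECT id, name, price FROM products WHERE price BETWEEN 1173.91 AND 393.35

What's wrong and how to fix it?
Bug: BETWEEN expects the lower bound first; with 1173.91 AND 393.35 the range is empty

Fix: Write BETWEEN 393.35 AND 1173.91

Corrected query:
SELECT id, name, price FROM products WHERE price BETWEEN 393.35 AND 1173.91

Result:
id | name    | price  
---+---------+--------
1  | Spatula | 1073.23
2  | Cabinet | 399.88 
5  | Desk    | 680.55 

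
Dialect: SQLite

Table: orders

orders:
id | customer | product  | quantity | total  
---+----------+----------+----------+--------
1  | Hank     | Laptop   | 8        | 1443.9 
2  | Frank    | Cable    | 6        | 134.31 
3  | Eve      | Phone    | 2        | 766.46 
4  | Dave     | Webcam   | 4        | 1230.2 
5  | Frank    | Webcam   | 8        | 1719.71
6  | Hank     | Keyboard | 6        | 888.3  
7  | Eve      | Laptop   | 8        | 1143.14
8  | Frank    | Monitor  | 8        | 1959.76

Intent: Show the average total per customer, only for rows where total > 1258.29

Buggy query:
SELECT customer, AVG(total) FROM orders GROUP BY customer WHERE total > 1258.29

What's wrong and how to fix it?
Bug: WHERE cannot follow GROUP BY

Fix: Move the WHERE clause before GROUP BY

Corrected query:
SELECT customer, AVG(total) FROM orders WHERE total > 1258.29 GROUP BY customer

Result:
customer | AVG(total)
---------+-----------
Frank    | 1839.735  
Hank     | 1443.9    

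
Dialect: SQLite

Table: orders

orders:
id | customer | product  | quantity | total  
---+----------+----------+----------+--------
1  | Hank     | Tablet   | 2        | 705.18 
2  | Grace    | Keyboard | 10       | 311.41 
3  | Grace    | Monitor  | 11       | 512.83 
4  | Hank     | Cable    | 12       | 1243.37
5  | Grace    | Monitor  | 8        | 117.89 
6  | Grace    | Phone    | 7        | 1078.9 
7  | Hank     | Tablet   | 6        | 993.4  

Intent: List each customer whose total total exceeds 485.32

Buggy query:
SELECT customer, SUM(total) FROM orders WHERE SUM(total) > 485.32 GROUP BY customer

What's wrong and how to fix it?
Bug: Aggregate functions cannot appear in a WHERE clause

Fix: Move the aggregate condition to a HAVING clause

Corrected query:
SELECT customer, SUM(total) FROM orders GROUP BY customer HAVING SUM(total) > 485.32

Result:
customer | SUM(total)
---------+-----------
Grace    | 2021.03   
Hank     | 2941.95   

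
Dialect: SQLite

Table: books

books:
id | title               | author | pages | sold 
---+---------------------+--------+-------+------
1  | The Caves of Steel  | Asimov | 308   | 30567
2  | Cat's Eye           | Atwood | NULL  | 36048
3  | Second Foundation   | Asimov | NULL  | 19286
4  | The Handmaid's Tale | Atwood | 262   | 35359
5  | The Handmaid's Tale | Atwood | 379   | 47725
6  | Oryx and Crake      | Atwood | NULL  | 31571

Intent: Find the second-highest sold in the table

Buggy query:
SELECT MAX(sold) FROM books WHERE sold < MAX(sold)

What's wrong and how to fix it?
Bug: MAX(sold) on the right of the comparison is an aggregate-in-WHERE error

Fix: Compute the overall MAX in a subquery, then take MAX of rows below it

Corrected query:
SELECT MAX(sold) FROM books WHERE sold < (SELECT MAX(sold) FROM books)

Result:
MAX(sold)
---------
36048    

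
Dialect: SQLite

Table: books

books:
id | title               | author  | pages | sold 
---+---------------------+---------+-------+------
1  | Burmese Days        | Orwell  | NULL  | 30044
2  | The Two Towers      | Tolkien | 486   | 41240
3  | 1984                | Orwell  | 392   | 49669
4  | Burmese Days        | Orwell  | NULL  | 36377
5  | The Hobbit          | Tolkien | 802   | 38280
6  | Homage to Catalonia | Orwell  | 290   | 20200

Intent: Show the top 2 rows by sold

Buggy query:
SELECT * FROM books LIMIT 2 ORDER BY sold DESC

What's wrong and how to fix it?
Bug: ORDER BY cannot follow LIMIT; LIMIT is the final clause

Fix: Sort with ORDER BY, then apply LIMIT

Corrected query:
SELECT * FROM books ORDER BY sold DESC LIMIT 2

Result:
id | title          | author  | pages | sold 
---+----------------+---------+-------+------
3  | 1984           | Orwell  | 392   | 49669
2  | The Two Towers | Tolkien | 486   | 41240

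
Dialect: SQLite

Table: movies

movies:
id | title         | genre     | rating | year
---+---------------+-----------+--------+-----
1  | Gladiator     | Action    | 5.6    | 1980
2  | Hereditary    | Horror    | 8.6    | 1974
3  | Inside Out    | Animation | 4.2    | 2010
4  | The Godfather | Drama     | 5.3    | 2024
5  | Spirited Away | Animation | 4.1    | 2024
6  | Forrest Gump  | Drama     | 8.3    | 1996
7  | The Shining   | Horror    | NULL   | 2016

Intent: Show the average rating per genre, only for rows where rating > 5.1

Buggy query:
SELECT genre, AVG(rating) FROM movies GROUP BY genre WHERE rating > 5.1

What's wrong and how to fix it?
Bug: Row-level WHERE must come before GROUP BY in the clause order

Fix: Move the WHERE clause before GROUP BY

Corrected query:
SELECT genre, AVG(rating) FROM movies WHERE rating > 5.1 GROUP BY genre

Result:
genre  | AVG(rating)
-------+------------
Action | 5.6        
Drama  | 6.8        
Horror | 8.6        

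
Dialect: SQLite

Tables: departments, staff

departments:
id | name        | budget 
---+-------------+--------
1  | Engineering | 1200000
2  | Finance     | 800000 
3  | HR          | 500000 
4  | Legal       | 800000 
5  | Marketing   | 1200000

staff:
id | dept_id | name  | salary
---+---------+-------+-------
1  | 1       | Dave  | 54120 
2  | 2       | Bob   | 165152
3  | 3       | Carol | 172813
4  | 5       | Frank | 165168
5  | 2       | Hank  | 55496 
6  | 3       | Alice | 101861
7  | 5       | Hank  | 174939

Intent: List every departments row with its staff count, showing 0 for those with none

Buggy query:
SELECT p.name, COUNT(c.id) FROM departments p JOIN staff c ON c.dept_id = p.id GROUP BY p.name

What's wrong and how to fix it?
Bug: An inner join excludes parents with zero children

Fix: Switch to LEFT JOIN to retain unmatched parent rows

Corrected query:
SELECT p.name, COUNT(c.id) FROM departments p LEFT JOIN staff c ON c.dept_id = p.id GROUP BY p.name

Result:
name        | COUNT(c.id)
------------+------------
Engineering | 1          
Finance     | 2          
HR          | 2          
Legal       | 0          
Marketing   | 2          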